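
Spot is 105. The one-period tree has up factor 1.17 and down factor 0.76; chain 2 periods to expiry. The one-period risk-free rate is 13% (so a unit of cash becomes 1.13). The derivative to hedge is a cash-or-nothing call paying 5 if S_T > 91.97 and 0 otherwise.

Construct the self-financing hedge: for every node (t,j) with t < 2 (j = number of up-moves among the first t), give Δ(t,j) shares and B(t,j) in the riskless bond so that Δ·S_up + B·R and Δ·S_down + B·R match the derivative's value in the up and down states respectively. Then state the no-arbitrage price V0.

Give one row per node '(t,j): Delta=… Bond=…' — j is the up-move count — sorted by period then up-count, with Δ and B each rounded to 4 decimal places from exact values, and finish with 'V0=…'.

Risk-neutral probability p* = (R−d)/(u−d) = (1.13−0.76)/(1.17−0.76) = 0.9024.
Terminal values V(2,·): V(2,0)=0.0000, V(2,1)=5.0000, V(2,2)=5.0000
(1,0): S=79.8000. Δ = (V_up−V_dn)/(S_up−S_dn) = (5.0000−0.0000)/(93.3660−60.6480) = 0.1528. V = [p*·5.0000 + (1−p*)·0.0000]/1.13 = 3.9931. B = V − Δ·S = -8.2020.
(1,1): S=122.8500. Δ = (V_up−V_dn)/(S_up−S_dn) = (5.0000−5.0000)/(143.7345−93.3660) = 0.0000. V = [p*·5.0000 + (1−p*)·5.0000]/1.13 = 4.4248. B = V − Δ·S = 4.4248.
(0,0): S=105.0000. Δ = (V_up−V_dn)/(S_up−S_dn) = (4.4248−3.9931)/(122.8500−79.8000) = 0.0100. V = [p*·4.4248 + (1−p*)·3.9931]/1.13 = 3.8785. B = V − Δ·S = 2.8256.
Each (Δ,B) replicates both successor values, so the strategy is self-financing and V0 is arbitrage-free.

(0,0): Delta=0.0100 Bond=2.8256
(1,0): Delta=0.1528 Bond=-8.2020
(1,1): Delta=0.0000 Bond=4.4248
V0=3.8785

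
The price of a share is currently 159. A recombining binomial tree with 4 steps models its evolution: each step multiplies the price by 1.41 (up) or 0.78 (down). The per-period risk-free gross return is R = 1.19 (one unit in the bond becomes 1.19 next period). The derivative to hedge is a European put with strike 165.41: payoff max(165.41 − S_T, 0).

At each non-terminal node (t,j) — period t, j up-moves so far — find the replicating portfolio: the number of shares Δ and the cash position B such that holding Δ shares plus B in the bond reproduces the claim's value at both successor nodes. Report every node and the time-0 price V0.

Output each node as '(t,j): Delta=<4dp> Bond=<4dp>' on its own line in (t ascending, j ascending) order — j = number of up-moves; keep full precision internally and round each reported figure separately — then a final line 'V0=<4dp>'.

(0,0): Delta=-0.0952 Bond=19.1952
(1,0): Delta=-0.2948 Bond=47.5979
(1,1): Delta=-0.0360 Bond=9.5588
(2,0): Delta=-0.7585 Bond=101.4952
(2,1): Delta=-0.1572 Bond=32.5737
(2,2): Delta=0.0000 Bond=0.0000
(3,0): Delta=-1.0000 Bond=139.0000
(3,1): Delta=-0.6868 Bond=111.0024
(3,2): Delta=0.0000 Bond=0.0000
(3,3): Delta=0.0000 Bond=0.0000
V0=4.0528

No-arbitrage ⇒ martingale measure with p* = (R−d)/(u−d) = 0.6508.
At expiry t=4: V(4,0)=106.5561, V(4,1)=59.0202, V(4,2)=0.0000, V(4,3)=0.0000, V(4,4)=0.0000
  t=3,j=0: stock 75.4538 → up 106.3898 (V=59.0202), down 58.8539 (V=106.5561). Price 63.5462; hedge Δ=-1.0000, bond B=139.0000.
  t=3,j=1: stock 136.3972 → up 192.3200 (V=0.0000), down 106.3898 (V=59.0202). Price 17.3195; hedge Δ=-0.6868, bond B=111.0024.
  t=3,j=2: stock 246.5642 → up 347.6555 (V=0.0000), down 192.3200 (V=0.0000). Price 0.0000; hedge Δ=0.0000, bond B=0.0000.
  t=3,j=3: stock 445.7121 → up 628.4541 (V=0.0000), down 347.6555 (V=0.0000). Price 0.0000; hedge Δ=0.0000, bond B=0.0000.
  t=2,j=0: stock 96.7356 → up 136.3972 (V=17.3195), down 75.4538 (V=63.5462). Price 28.1195; hedge Δ=-0.7585, bond B=101.4952.
  t=2,j=1: stock 174.8682 → up 246.5642 (V=0.0000), down 136.3972 (V=17.3195). Price 5.0824; hedge Δ=-0.1572, bond B=32.5737.
  t=2,j=2: stock 316.1079 → up 445.7121 (V=0.0000), down 246.5642 (V=0.0000). Price 0.0000; hedge Δ=0.0000, bond B=0.0000.
  t=1,j=0: stock 124.0200 → up 174.8682 (V=5.0824), down 96.7356 (V=28.1195). Price 11.0312; hedge Δ=-0.2948, bond B=47.5979.
  t=1,j=1: stock 224.1900 → up 316.1079 (V=0.0000), down 174.8682 (V=5.0824). Price 1.4914; hedge Δ=-0.0360, bond B=9.5588.
  t=0,j=0: stock 159.0000 → up 224.1900 (V=1.4914), down 124.0200 (V=11.0312). Price 4.0528; hedge Δ=-0.0952, bond B=19.1952.
Self-financing check: at every node Δ·S+B equals the discounted successor values.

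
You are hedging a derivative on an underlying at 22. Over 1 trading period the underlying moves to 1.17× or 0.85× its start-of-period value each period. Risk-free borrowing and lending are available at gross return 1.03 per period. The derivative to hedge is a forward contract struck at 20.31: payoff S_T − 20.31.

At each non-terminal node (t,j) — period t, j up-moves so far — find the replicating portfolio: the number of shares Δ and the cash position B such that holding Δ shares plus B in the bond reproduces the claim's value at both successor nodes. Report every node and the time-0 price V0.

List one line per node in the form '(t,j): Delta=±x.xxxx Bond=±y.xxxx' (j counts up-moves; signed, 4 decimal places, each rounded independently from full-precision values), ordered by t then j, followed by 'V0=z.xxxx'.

The replicating-portfolio and risk-neutral prices coincide; use p* = (1.03−0.85)/(1.17−0.85) = 0.5625 for the latter.
Terminal values V(1,·): V(1,0)=-1.6100, V(1,1)=5.4300
  t=0,j=0: stock 22.0000 → up 25.7400 (V=5.4300), down 18.7000 (V=-1.6100). Price 2.2816; hedge Δ=1.0000, bond B=-19.7184.
Check: Δ(0,0)·S0 + B(0,0) = 2.2816 = V0.

(0,0): Delta=1.0000 Bond=-19.7184
V0=2.2816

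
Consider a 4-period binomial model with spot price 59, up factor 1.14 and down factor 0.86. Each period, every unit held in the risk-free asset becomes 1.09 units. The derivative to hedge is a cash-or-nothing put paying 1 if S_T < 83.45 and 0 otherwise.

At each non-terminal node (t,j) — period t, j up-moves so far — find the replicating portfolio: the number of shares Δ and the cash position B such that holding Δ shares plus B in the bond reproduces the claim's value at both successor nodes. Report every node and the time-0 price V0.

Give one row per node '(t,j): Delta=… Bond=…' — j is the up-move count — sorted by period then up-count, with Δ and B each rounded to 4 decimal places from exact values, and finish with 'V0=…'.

The replicating-portfolio and risk-neutral prices coincide; use p* = (1.09−0.86)/(1.14−0.86) = 0.8214 for the latter.
Terminal values V(4,·): V(4,0)=1.0000, V(4,1)=1.0000, V(4,2)=1.0000, V(4,3)=1.0000, V(4,4)=0.0000
(3,0): S=37.5273. Δ = (V_up−V_dn)/(S_up−S_dn) = (1.0000−1.0000)/(42.7811−32.2735) = 0.0000. V = [p*·1.0000 + (1−p*)·1.0000]/1.09 = 0.9174. B = V − Δ·S = 0.9174.
(3,1): S=49.7455. Δ = (V_up−V_dn)/(S_up−S_dn) = (1.0000−1.0000)/(56.7099−42.7811) = 0.0000. V = [p*·1.0000 + (1−p*)·1.0000]/1.09 = 0.9174. B = V − Δ·S = 0.9174.
(3,2): S=65.9417. Δ = (V_up−V_dn)/(S_up−S_dn) = (1.0000−1.0000)/(75.1735−56.7099) = 0.0000. V = [p*·1.0000 + (1−p*)·1.0000]/1.09 = 0.9174. B = V − Δ·S = 0.9174.
(3,3): S=87.4111. Δ = (V_up−V_dn)/(S_up−S_dn) = (0.0000−1.0000)/(99.6486−75.1735) = -0.0409. V = [p*·0.0000 + (1−p*)·1.0000]/1.09 = 0.1638. B = V − Δ·S = 3.7353.
(2,0): S=43.6364. Δ = (V_up−V_dn)/(S_up−S_dn) = (0.9174−0.9174)/(49.7455−37.5273) = 0.0000. V = [p*·0.9174 + (1−p*)·0.9174]/1.09 = 0.8417. B = V − Δ·S = 0.8417.
(2,1): S=57.8436. Δ = (V_up−V_dn)/(S_up−S_dn) = (0.9174−0.9174)/(65.9417−49.7455) = 0.0000. V = [p*·0.9174 + (1−p*)·0.9174]/1.09 = 0.8417. B = V − Δ·S = 0.8417.
(2,2): S=76.6764. Δ = (V_up−V_dn)/(S_up−S_dn) = (0.1638−0.9174)/(87.4111−65.9417) = -0.0351. V = [p*·0.1638 + (1−p*)·0.9174]/1.09 = 0.2738. B = V − Δ·S = 2.9652.
(1,0): S=50.7400. Δ = (V_up−V_dn)/(S_up−S_dn) = (0.8417−0.8417)/(57.8436−43.6364) = 0.0000. V = [p*·0.8417 + (1−p*)·0.8417]/1.09 = 0.7722. B = V − Δ·S = 0.7722.
(1,1): S=67.2600. Δ = (V_up−V_dn)/(S_up−S_dn) = (0.2738−0.8417)/(76.6764−57.8436) = -0.0302. V = [p*·0.2738 + (1−p*)·0.8417]/1.09 = 0.3442. B = V − Δ·S = 2.3725.
(0,0): S=59.0000. Δ = (V_up−V_dn)/(S_up−S_dn) = (0.3442−0.7722)/(67.2600−50.7400) = -0.0259. V = [p*·0.3442 + (1−p*)·0.7722]/1.09 = 0.3859. B = V − Δ·S = 1.9144.
Check: Δ(0,0)·S0 + B(0,0) = 0.3859 = V0.

(0,0): Delta=-0.0259 Bond=1.9144
(1,0): Delta=0.0000 Bond=0.7722
(1,1): Delta=-0.0302 Bond=2.3725
(2,0): Delta=0.0000 Bond=0.8417
(2,1): Delta=0.0000 Bond=0.8417
(2,2): Delta=-0.0351 Bond=2.9652
(3,0): Delta=0.0000 Bond=0.9174
(3,1): Delta=0.0000 Bond=0.9174
(3,2): Delta=0.0000 Bond=0.9174
(3,3): Delta=-0.0409 Bond=3.7353
V0=0.3859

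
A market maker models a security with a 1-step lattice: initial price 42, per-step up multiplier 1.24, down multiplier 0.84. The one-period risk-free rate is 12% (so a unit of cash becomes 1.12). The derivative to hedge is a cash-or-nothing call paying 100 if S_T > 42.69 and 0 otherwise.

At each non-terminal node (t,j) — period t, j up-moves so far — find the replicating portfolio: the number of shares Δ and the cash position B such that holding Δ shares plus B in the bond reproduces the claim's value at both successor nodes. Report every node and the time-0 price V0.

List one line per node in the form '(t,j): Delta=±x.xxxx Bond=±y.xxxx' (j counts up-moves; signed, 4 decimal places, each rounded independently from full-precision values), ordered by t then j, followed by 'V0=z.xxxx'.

(0,0): Delta=5.9524 Bond=-187.5000
V0=62.5000

Under the risk-neutral measure, an up-move has probability p* = (R−d)/(u−d) = 0.7000 and values discount at R = 1.12.
Terminal values V(1,·): V(1,0)=0.0000, V(1,1)=100.0000
  t=0,j=0: stock 42.0000 → up 52.0800 (V=100.0000), down 35.2800 (V=0.0000). Price 62.5000; hedge Δ=5.9524, bond B=-187.5000.
Self-financing check: at every node Δ·S+B equals the discounted successor values.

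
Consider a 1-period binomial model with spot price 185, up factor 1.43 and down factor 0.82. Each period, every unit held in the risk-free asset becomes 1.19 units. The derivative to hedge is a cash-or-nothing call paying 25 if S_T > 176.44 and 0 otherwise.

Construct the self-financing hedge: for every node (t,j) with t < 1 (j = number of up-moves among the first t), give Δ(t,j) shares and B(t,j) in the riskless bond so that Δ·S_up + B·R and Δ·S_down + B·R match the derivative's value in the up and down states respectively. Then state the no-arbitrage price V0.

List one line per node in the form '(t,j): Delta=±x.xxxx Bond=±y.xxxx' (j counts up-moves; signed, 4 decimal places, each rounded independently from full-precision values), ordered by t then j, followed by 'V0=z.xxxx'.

No-arbitrage ⇒ martingale measure with p* = (R−d)/(u−d) = 0.6066.
Terminal payoffs: V(1,0)=0.0000, V(1,1)=25.0000
  t=0,j=0: stock 185.0000 → up 264.5500 (V=25.0000), down 151.7000 (V=0.0000). Price 12.7428; hedge Δ=0.2215, bond B=-28.2408.
The time-0 hedge costs 12.7428, which is the no-arbitrage price.

(0,0): Delta=0.2215 Bond=-28.2408
V0=12.7428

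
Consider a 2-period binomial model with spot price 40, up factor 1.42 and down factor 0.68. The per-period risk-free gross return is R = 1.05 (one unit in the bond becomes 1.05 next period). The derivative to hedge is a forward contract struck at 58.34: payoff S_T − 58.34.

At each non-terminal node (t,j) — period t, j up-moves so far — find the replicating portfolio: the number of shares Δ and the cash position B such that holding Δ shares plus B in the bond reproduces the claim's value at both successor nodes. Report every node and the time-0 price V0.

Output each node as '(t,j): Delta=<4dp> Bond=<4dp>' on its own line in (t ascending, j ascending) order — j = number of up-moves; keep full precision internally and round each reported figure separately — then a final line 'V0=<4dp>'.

(0,0): Delta=1.0000 Bond=-52.9161
(1,0): Delta=1.0000 Bond=-55.5619
(1,1): Delta=1.0000 Bond=-55.5619
V0=-12.9161

The replicating-portfolio and risk-neutral prices coincide; use p* = (1.05−0.68)/(1.42−0.68) = 0.5000 for the latter.
At expiry t=2: V(2,0)=-39.8440, V(2,1)=-19.7160, V(2,2)=22.3160
(1,0): S=27.2000. Δ = (V_up−V_dn)/(S_up−S_dn) = (-19.7160−-39.8440)/(38.6240−18.4960) = 1.0000. V = [p*·-19.7160 + (1−p*)·-39.8440]/1.05 = -28.3619. B = V − Δ·S = -55.5619.
(1,1): S=56.8000. Δ = (V_up−V_dn)/(S_up−S_dn) = (22.3160−-19.7160)/(80.6560−38.6240) = 1.0000. V = [p*·22.3160 + (1−p*)·-19.7160]/1.05 = 1.2381. B = V − Δ·S = -55.5619.
(0,0): S=40.0000. Δ = (V_up−V_dn)/(S_up−S_dn) = (1.2381−-28.3619)/(56.8000−27.2000) = 1.0000. V = [p*·1.2381 + (1−p*)·-28.3619]/1.05 = -12.9161. B = V − Δ·S = -52.9161.
The time-0 hedge costs -12.9161, which is the no-arbitrage price.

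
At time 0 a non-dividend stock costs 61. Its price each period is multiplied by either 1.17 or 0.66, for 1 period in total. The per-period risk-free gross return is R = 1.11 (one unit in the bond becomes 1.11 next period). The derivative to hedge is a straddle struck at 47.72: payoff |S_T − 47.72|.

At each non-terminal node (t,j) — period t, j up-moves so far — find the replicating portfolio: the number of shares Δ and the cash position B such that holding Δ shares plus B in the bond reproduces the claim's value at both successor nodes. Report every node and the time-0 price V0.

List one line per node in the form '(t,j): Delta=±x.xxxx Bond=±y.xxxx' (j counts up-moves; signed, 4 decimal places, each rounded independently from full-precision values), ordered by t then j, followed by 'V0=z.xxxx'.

(0,0): Delta=0.5204 Bond=-12.1547
V0=19.5904

Since d<R<u, set p* = (R−d)/(u−d) = 0.8824; price each node as the discounted p*-expectation of its children.
Terminal values V(1,·): V(1,0)=7.4600, V(1,1)=23.6500
  t=0,j=0: stock 61.0000 → up 71.3700 (V=23.6500), down 40.2600 (V=7.4600). Price 19.5904; hedge Δ=0.5204, bond B=-12.1547.
The time-0 hedge costs 19.5904, which is the no-arbitrage price.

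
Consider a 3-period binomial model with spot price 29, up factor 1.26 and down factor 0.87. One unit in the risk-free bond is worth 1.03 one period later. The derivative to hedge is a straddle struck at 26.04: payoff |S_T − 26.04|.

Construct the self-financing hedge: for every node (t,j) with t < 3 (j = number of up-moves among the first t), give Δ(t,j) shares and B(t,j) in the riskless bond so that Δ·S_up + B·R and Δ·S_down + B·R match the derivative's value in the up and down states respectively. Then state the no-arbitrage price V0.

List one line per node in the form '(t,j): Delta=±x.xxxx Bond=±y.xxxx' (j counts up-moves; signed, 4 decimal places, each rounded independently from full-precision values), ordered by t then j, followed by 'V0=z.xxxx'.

(0,0): Delta=0.5975 Bond=-9.5504
(1,0): Delta=0.1919 Bond=0.3949
(1,1): Delta=1.0000 Bond=-24.5452
(2,0): Delta=-0.6222 Bond=18.2768
(2,1): Delta=1.0000 Bond=-25.2816
(2,2): Delta=1.0000 Bond=-25.2816
V0=7.7764

Since d<R<u, set p* = (R−d)/(u−d) = 0.4103; price each node as the discounted p*-expectation of its children.
At expiry t=3: V(3,0)=6.9434, V(3,1)=1.6171, V(3,2)=14.0151, V(3,3)=31.9709
Node (2,0) S=21.9501: V=(p*·1.6171+(1−p*)·6.9434)/1.03=4.6197; Δ=(1.6171−6.9434)/(27.6571−19.0966)=-0.6222; B=V−Δ·S=18.2768
Node (2,1) S=31.7898: V=(p*·14.0151+(1−p*)·1.6171)/1.03=6.5082; Δ=(14.0151−1.6171)/(40.0551−27.6571)=1.0000; B=V−Δ·S=-25.2816
Node (2,2) S=46.0404: V=(p*·31.9709+(1−p*)·14.0151)/1.03=20.7588; Δ=(31.9709−14.0151)/(58.0109−40.0551)=1.0000; B=V−Δ·S=-25.2816
Node (1,0) S=25.2300: V=(p*·6.5082+(1−p*)·4.6197)/1.03=5.2374; Δ=(6.5082−4.6197)/(31.7898−21.9501)=0.1919; B=V−Δ·S=0.3949
Node (1,1) S=36.5400: V=(p*·20.7588+(1−p*)·6.5082)/1.03=11.9948; Δ=(20.7588−6.5082)/(46.0404−31.7898)=1.0000; B=V−Δ·S=-24.5452
Node (0,0) S=29.0000: V=(p*·11.9948+(1−p*)·5.2374)/1.03=7.7764; Δ=(11.9948−5.2374)/(36.5400−25.2300)=0.5975; B=V−Δ·S=-9.5504
Check: Δ(0,0)·S0 + B(0,0) = 7.7764 = V0.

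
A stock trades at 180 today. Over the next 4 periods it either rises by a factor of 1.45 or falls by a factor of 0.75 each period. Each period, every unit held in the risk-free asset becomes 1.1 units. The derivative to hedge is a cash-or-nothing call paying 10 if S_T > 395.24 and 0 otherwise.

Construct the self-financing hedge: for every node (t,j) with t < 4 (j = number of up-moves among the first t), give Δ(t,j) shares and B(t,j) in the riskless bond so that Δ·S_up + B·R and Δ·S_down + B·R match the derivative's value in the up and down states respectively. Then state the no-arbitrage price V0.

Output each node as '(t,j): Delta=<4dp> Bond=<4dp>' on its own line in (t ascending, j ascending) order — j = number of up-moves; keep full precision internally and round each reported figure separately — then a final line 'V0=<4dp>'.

(0,0): Delta=0.0224 Bond=-1.8905
(1,0): Delta=0.0219 Bond=-2.0125
(1,1): Delta=0.0226 Bond=-2.1466
(2,0): Delta=0.0000 Bond=0.0000
(2,1): Delta=0.0332 Bond=-4.4274
(2,2): Delta=0.0172 Bond=-0.2952
(3,0): Delta=0.0000 Bond=0.0000
(3,1): Delta=0.0000 Bond=0.0000
(3,2): Delta=0.0503 Bond=-9.7403
(3,3): Delta=0.0000 Bond=9.0909
V0=2.1344

No-arbitrage ⇒ martingale measure with p* = (R−d)/(u−d) = 0.5000.
Terminal payoffs: V(4,0)=0.0000, V(4,1)=0.0000, V(4,2)=0.0000, V(4,3)=10.0000, V(4,4)=10.0000
  t=3,j=0: stock 75.9375 → up 110.1094 (V=0.0000), down 56.9531 (V=0.0000). Price 0.0000; hedge Δ=0.0000, bond B=0.0000.
  t=3,j=1: stock 146.8125 → up 212.8781 (V=0.0000), down 110.1094 (V=0.0000). Price 0.0000; hedge Δ=0.0000, bond B=0.0000.
  t=3,j=2: stock 283.8375 → up 411.5644 (V=10.0000), down 212.8781 (V=0.0000). Price 4.5455; hedge Δ=0.0503, bond B=-9.7403.
  t=3,j=3: stock 548.7525 → up 795.6911 (V=10.0000), down 411.5644 (V=10.0000). Price 9.0909; hedge Δ=0.0000, bond B=9.0909.
  t=2,j=0: stock 101.2500 → up 146.8125 (V=0.0000), down 75.9375 (V=0.0000). Price 0.0000; hedge Δ=0.0000, bond B=0.0000.
  t=2,j=1: stock 195.7500 → up 283.8375 (V=4.5455), down 146.8125 (V=0.0000). Price 2.0661; hedge Δ=0.0332, bond B=-4.4274.
  t=2,j=2: stock 378.4500 → up 548.7525 (V=9.0909), down 283.8375 (V=4.5455). Price 6.1983; hedge Δ=0.0172, bond B=-0.2952.
  t=1,j=0: stock 135.0000 → up 195.7500 (V=2.0661), down 101.2500 (V=0.0000). Price 0.9391; hedge Δ=0.0219, bond B=-2.0125.
  t=1,j=1: stock 261.0000 → up 378.4500 (V=6.1983), down 195.7500 (V=2.0661). Price 3.7566; hedge Δ=0.0226, bond B=-2.1466.
  t=0,j=0: stock 180.0000 → up 261.0000 (V=3.7566), down 135.0000 (V=0.9391). Price 2.1344; hedge Δ=0.0224, bond B=-1.8905.
Each (Δ,B) replicates both successor values, so the strategy is self-financing and V0 is arbitrage-free.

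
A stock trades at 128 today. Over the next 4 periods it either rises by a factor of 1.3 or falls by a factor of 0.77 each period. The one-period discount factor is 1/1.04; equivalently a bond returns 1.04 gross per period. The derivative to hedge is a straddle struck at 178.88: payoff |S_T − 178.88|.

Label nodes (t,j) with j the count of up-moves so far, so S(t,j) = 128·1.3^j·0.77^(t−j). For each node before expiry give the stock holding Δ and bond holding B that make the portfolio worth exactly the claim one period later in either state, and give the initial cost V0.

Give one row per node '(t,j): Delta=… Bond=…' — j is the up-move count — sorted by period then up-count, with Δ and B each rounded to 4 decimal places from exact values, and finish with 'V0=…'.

(0,0): Delta=-0.1066 Bond=76.7530
(1,0): Delta=-0.6541 Bond=133.7796
(1,1): Delta=0.2056 Bond=27.8650
(2,0): Delta=-1.0000 Bond=165.3846
(2,1): Delta=-0.4567 Bond=113.8494
(2,2): Delta=0.5834 Bond=-52.7470
(3,0): Delta=-1.0000 Bond=172.0000
(3,1): Delta=-1.0000 Bond=172.0000
(3,2): Delta=-0.1469 Bond=66.7918
(3,3): Delta=1.0000 Bond=-172.0000
V0=63.1067

Under the risk-neutral measure, an up-move has probability p* = (R−d)/(u−d) = 0.5094 and values discount at R = 1.04.
Terminal payoffs: V(4,0)=133.8841, V(4,1)=102.9129, V(4,2)=50.6239, V(4,3)=37.6563, V(4,4)=186.7008
  t=3,j=0: stock 58.4362 → up 75.9671 (V=102.9129), down 44.9959 (V=133.8841). Price 113.5638; hedge Δ=-1.0000, bond B=172.0000.
  t=3,j=1: stock 98.6586 → up 128.2561 (V=50.6239), down 75.9671 (V=102.9129). Price 73.3414; hedge Δ=-1.0000, bond B=172.0000.
  t=3,j=2: stock 166.5664 → up 216.5363 (V=37.6563), down 128.2561 (V=50.6239). Price 42.3248; hedge Δ=-0.1469, bond B=66.7918.
  t=3,j=3: stock 281.2160 → up 365.5808 (V=186.7008), down 216.5363 (V=37.6563). Price 109.2160; hedge Δ=1.0000, bond B=-172.0000.
  t=2,j=0: stock 75.8912 → up 98.6586 (V=73.3414), down 58.4362 (V=113.5638). Price 89.4934; hedge Δ=-1.0000, bond B=165.3846.
  t=2,j=1: stock 128.1280 → up 166.5664 (V=42.3248), down 98.6586 (V=73.3414). Price 55.3274; hedge Δ=-0.4567, bond B=113.8494.
  t=2,j=2: stock 216.3200 → up 281.2160 (V=109.2160), down 166.5664 (V=42.3248). Price 73.4629; hedge Δ=0.5834, bond B=-52.7470.
  t=1,j=0: stock 98.5600 → up 128.1280 (V=55.3274), down 75.8912 (V=89.4934). Price 69.3155; hedge Δ=-0.6541, bond B=133.7796.
  t=1,j=1: stock 166.4000 → up 216.3200 (V=73.4629), down 128.1280 (V=55.3274). Price 62.0829; hedge Δ=0.2056, bond B=27.8650.
  t=0,j=0: stock 128.0000 → up 166.4000 (V=62.0829), down 98.5600 (V=69.3155). Price 63.1067; hedge Δ=-0.1066, bond B=76.7530.
Check: Δ(0,0)·S0 + B(0,0) = 63.1067 = V0.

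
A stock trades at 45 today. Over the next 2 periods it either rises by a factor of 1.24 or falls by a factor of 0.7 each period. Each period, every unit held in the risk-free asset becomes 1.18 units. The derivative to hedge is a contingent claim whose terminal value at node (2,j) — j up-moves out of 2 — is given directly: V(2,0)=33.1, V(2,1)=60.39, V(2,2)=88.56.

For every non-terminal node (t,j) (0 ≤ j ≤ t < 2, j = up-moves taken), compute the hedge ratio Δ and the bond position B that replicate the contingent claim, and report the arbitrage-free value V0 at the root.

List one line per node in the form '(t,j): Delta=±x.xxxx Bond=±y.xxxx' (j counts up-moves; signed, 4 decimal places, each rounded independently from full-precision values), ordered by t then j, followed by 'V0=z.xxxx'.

Under the risk-neutral measure, an up-move has probability p* = (R−d)/(u−d) = 0.8889 and values discount at R = 1.18.
Terminal values V(2,·): V(2,0)=33.1000, V(2,1)=60.3900, V(2,2)=88.5600
(1,0): S=31.5000. Δ = (V_up−V_dn)/(S_up−S_dn) = (60.3900−33.1000)/(39.0600−22.0500) = 1.6044. V = [p*·60.3900 + (1−p*)·33.1000]/1.18 = 48.6083. B = V − Δ·S = -1.9288.
(1,1): S=55.8000. Δ = (V_up−V_dn)/(S_up−S_dn) = (88.5600−60.3900)/(69.1920−39.0600) = 0.9349. V = [p*·88.5600 + (1−p*)·60.3900]/1.18 = 72.3983. B = V − Δ·S = 20.2316.
(0,0): S=45.0000. Δ = (V_up−V_dn)/(S_up−S_dn) = (72.3983−48.6083)/(55.8000−31.5000) = 0.9790. V = [p*·72.3983 + (1−p*)·48.6083]/1.18 = 59.1144. B = V − Δ·S = 15.0588.
Root portfolio cost Δ·45+B reproduces V0=59.1144.

(0,0): Delta=0.9790 Bond=15.0588
(1,0): Delta=1.6044 Bond=-1.9288
(1,1): Delta=0.9349 Bond=20.2316
V0=59.1144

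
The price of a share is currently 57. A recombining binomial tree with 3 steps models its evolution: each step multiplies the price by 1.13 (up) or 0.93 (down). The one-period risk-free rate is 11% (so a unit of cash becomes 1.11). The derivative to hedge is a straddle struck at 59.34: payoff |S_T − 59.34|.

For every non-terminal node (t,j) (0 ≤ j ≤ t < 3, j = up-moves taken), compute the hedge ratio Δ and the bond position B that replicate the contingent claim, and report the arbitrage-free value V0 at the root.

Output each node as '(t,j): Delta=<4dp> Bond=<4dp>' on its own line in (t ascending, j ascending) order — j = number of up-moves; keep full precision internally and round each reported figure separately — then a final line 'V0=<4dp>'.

Under the risk-neutral measure, an up-move has probability p* = (R−d)/(u−d) = 0.9000 and values discount at R = 1.11.
Payoff layer (t=3): V(3,0)=13.4917, V(3,1)=3.6318, V(3,2)=8.3485, V(3,3)=22.9051
  t=2,j=0: stock 49.2993 → up 55.7082 (V=3.6318), down 45.8483 (V=13.4917). Price 4.1602; hedge Δ=-1.0000, bond B=53.4595.
  t=2,j=1: stock 59.9013 → up 67.6885 (V=8.3485), down 55.7082 (V=3.6318). Price 7.0962; hedge Δ=0.3937, bond B=-16.4872.
  t=2,j=2: stock 72.7833 → up 82.2451 (V=22.9051), down 67.6885 (V=8.3485). Price 19.3238; hedge Δ=1.0000, bond B=-53.4595.
  t=1,j=0: stock 53.0100 → up 59.9013 (V=7.0962), down 49.2993 (V=4.1602). Price 6.1285; hedge Δ=0.2769, bond B=-8.5518.
  t=1,j=1: stock 64.4100 → up 72.7833 (V=19.3238), down 59.9013 (V=7.0962). Price 16.3073; hedge Δ=0.9492, bond B=-44.8308.
  t=0,j=0: stock 57.0000 → up 64.4100 (V=16.3073), down 53.0100 (V=6.1285). Price 13.7742; hedge Δ=0.8929, bond B=-37.1198.
Self-financing check: at every node Δ·S+B equals the discounted successor values.

(0,0): Delta=0.8929 Bond=-37.1198
(1,0): Delta=0.2769 Bond=-8.5518
(1,1): Delta=0.9492 Bond=-44.8308
(2,0): Delta=-1.0000 Bond=53.4595
(2,1): Delta=0.3937 Bond=-16.4872
(2,2): Delta=1.0000 Bond=-53.4595
V0=13.7742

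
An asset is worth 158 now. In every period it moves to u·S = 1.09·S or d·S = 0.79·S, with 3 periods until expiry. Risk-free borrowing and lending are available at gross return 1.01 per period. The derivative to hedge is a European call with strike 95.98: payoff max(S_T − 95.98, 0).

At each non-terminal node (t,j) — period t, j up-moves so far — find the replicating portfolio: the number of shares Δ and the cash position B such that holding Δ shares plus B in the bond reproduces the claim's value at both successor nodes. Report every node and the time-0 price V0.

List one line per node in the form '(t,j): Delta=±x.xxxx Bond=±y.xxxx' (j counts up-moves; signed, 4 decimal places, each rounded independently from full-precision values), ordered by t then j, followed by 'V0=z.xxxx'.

(0,0): Delta=0.9734 Bond=-88.6233
(1,0): Delta=0.8725 Bond=-76.9166
(1,1): Delta=1.0000 Bond=-94.0888
(2,0): Delta=0.3888 Bond=-29.9900
(2,1): Delta=1.0000 Bond=-95.0297
(2,2): Delta=1.0000 Bond=-95.0297
V0=65.1755

Risk-neutral probability p* = (R−d)/(u−d) = (1.01−0.79)/(1.09−0.79) = 0.7333.
Terminal values V(3,·): V(3,0)=0.0000, V(3,1)=11.5025, V(3,2)=52.3186, V(3,3)=108.6346
Node (2,0) S=98.6078: V=(p*·11.5025+(1−p*)·0.0000)/1.01=8.3517; Δ=(11.5025−0.0000)/(107.4825−77.9002)=0.3888; B=V−Δ·S=-29.9900
Node (2,1) S=136.0538: V=(p*·52.3186+(1−p*)·11.5025)/1.01=41.0241; Δ=(52.3186−11.5025)/(148.2986−107.4825)=1.0000; B=V−Δ·S=-95.0297
Node (2,2) S=187.7198: V=(p*·108.6346+(1−p*)·52.3186)/1.01=92.6901; Δ=(108.6346−52.3186)/(204.6146−148.2986)=1.0000; B=V−Δ·S=-95.0297
Node (1,0) S=124.8200: V=(p*·41.0241+(1−p*)·8.3517)/1.01=31.9915; Δ=(41.0241−8.3517)/(136.0538−98.6078)=0.8725; B=V−Δ·S=-76.9166
Node (1,1) S=172.2200: V=(p*·92.6901+(1−p*)·41.0241)/1.01=78.1312; Δ=(92.6901−41.0241)/(187.7198−136.0538)=1.0000; B=V−Δ·S=-94.0888
Node (0,0) S=158.0000: V=(p*·78.1312+(1−p*)·31.9915)/1.01=65.1755; Δ=(78.1312−31.9915)/(172.2200−124.8200)=0.9734; B=V−Δ·S=-88.6233
The time-0 hedge costs 65.1755, which is the no-arbitrage price.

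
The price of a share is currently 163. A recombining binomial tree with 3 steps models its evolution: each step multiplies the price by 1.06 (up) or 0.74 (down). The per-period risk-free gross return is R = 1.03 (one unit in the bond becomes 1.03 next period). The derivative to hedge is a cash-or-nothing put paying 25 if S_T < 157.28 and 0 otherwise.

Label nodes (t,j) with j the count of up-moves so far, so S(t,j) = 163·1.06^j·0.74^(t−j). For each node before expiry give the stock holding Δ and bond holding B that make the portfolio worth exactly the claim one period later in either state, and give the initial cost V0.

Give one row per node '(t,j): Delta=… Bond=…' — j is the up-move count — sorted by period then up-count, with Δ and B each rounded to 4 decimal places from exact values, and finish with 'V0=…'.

(0,0): Delta=-0.3710 Bond=66.3302
(1,0): Delta=0.0000 Bond=23.5649
(1,1): Delta=-0.3978 Bond=72.9499
(2,0): Delta=0.0000 Bond=24.2718
(2,1): Delta=0.0000 Bond=24.2718
(2,2): Delta=-0.4266 Bond=80.4005
V0=5.8502

Under the risk-neutral measure, an up-move has probability p* = (R−d)/(u−d) = 0.9062 and values discount at R = 1.03.
At expiry t=3: V(3,0)=25.0000, V(3,1)=25.0000, V(3,2)=25.0000, V(3,3)=0.0000
Node (2,0) S=89.2588: V=(p*·25.0000+(1−p*)·25.0000)/1.03=24.2718; Δ=(25.0000−25.0000)/(94.6143−66.0515)=0.0000; B=V−Δ·S=24.2718
Node (2,1) S=127.8572: V=(p*·25.0000+(1−p*)·25.0000)/1.03=24.2718; Δ=(25.0000−25.0000)/(135.5286−94.6143)=0.0000; B=V−Δ·S=24.2718
Node (2,2) S=183.1468: V=(p*·0.0000+(1−p*)·25.0000)/1.03=2.2755; Δ=(0.0000−25.0000)/(194.1356−135.5286)=-0.4266; B=V−Δ·S=80.4005
Node (1,0) S=120.6200: V=(p*·24.2718+(1−p*)·24.2718)/1.03=23.5649; Δ=(24.2718−24.2718)/(127.8572−89.2588)=0.0000; B=V−Δ·S=23.5649
Node (1,1) S=172.7800: V=(p*·2.2755+(1−p*)·24.2718)/1.03=4.2113; Δ=(2.2755−24.2718)/(183.1468−127.8572)=-0.3978; B=V−Δ·S=72.9499
Node (0,0) S=163.0000: V=(p*·4.2113+(1−p*)·23.5649)/1.03=5.8502; Δ=(4.2113−23.5649)/(172.7800−120.6200)=-0.3710; B=V−Δ·S=66.3302
Each (Δ,B) replicates both successor values, so the strategy is self-financing and V0 is arbitrage-free.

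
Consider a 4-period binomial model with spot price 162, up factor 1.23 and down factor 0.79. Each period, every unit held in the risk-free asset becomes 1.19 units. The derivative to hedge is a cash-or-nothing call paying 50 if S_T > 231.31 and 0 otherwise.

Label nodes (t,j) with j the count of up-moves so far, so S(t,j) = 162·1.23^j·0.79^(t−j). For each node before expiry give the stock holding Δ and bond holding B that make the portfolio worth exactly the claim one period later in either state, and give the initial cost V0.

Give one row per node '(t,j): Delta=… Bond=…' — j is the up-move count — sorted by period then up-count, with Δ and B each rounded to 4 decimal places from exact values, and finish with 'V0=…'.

The replicating-portfolio and risk-neutral prices coincide; use p* = (1.19−0.79)/(1.23−0.79) = 0.9091 for the latter.
Payoff layer (t=4): V(4,0)=0.0000, V(4,1)=0.0000, V(4,2)=0.0000, V(4,3)=50.0000, V(4,4)=50.0000
  t=3,j=0: stock 79.8723 → up 98.2430 (V=0.0000), down 63.0991 (V=0.0000). Price 0.0000; hedge Δ=0.0000, bond B=0.0000.
  t=3,j=1: stock 124.3582 → up 152.9605 (V=0.0000), down 98.2430 (V=0.0000). Price 0.0000; hedge Δ=0.0000, bond B=0.0000.
  t=3,j=2: stock 193.6209 → up 238.1538 (V=50.0000), down 152.9605 (V=0.0000). Price 38.1971; hedge Δ=0.5869, bond B=-75.4393.
  t=3,j=3: stock 301.4605 → up 370.7964 (V=50.0000), down 238.1538 (V=50.0000). Price 42.0168; hedge Δ=0.0000, bond B=42.0168.
  t=2,j=0: stock 101.1042 → up 124.3582 (V=0.0000), down 79.8723 (V=0.0000). Price 0.0000; hedge Δ=0.0000, bond B=0.0000.
  t=2,j=1: stock 157.4154 → up 193.6209 (V=38.1971), down 124.3582 (V=0.0000). Price 29.1804; hedge Δ=0.5515, bond B=-57.6312.
  t=2,j=2: stock 245.0898 → up 301.4605 (V=42.0168), down 193.6209 (V=38.1971). Price 35.0164; hedge Δ=0.0354, bond B=26.3353.
  t=1,j=0: stock 127.9800 → up 157.4154 (V=29.1804), down 101.1042 (V=0.0000). Price 22.2921; hedge Δ=0.5182, bond B=-44.0269.
  t=1,j=1: stock 199.2600 → up 245.0898 (V=35.0164), down 157.4154 (V=29.1804). Price 28.9797; hedge Δ=0.0666, bond B=15.7159.
  t=0,j=0: stock 162.0000 → up 199.2600 (V=28.9797), down 127.9800 (V=22.2921). Price 23.8418; hedge Δ=0.0938, bond B=8.6427.
Self-financing check: at every node Δ·S+B equals the discounted successor values.

(0,0): Delta=0.0938 Bond=8.6427
(1,0): Delta=0.5182 Bond=-44.0269
(1,1): Delta=0.0666 Bond=15.7159
(2,0): Delta=0.0000 Bond=0.0000
(2,1): Delta=0.5515 Bond=-57.6312
(2,2): Delta=0.0354 Bond=26.3353
(3,0): Delta=0.0000 Bond=0.0000
(3,1): Delta=0.0000 Bond=0.0000
(3,2): Delta=0.5869 Bond=-75.4393
(3,3): Delta=0.0000 Bond=42.0168
V0=23.8418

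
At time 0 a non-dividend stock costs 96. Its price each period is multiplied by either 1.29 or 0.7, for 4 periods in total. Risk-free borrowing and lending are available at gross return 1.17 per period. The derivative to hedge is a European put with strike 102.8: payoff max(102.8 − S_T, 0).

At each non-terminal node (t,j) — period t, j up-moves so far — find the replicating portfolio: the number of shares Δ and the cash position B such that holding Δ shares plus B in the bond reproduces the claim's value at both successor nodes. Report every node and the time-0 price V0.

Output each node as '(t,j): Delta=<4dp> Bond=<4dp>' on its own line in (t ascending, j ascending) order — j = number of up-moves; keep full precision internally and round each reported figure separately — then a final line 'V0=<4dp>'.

No-arbitrage ⇒ martingale measure with p* = (R−d)/(u−d) = 0.7966.
Payoff layer (t=4): V(4,0)=79.7504, V(4,1)=60.3229, V(4,2)=24.5207, V(4,3)=0.0000, V(4,4)=0.0000
(3,0): S=32.9280. Δ = (V_up−V_dn)/(S_up−S_dn) = (60.3229−79.7504)/(42.4771−23.0496) = -1.0000. V = [p*·60.3229 + (1−p*)·79.7504]/1.17 = 54.9352. B = V − Δ·S = 87.8632.
(3,1): S=60.6816. Δ = (V_up−V_dn)/(S_up−S_dn) = (24.5207−60.3229)/(78.2793−42.4771) = -1.0000. V = [p*·24.5207 + (1−p*)·60.3229]/1.17 = 27.1816. B = V − Δ·S = 87.8632.
(3,2): S=111.8275. Δ = (V_up−V_dn)/(S_up−S_dn) = (0.0000−24.5207)/(144.2575−78.2793) = -0.3716. V = [p*·0.0000 + (1−p*)·24.5207]/1.17 = 4.2626. B = V − Δ·S = 45.8232.
(3,3): S=206.0821. Δ = (V_up−V_dn)/(S_up−S_dn) = (0.0000−0.0000)/(265.8460−144.2575) = 0.0000. V = [p*·0.0000 + (1−p*)·0.0000]/1.17 = 0.0000. B = V − Δ·S = 0.0000.
(2,0): S=47.0400. Δ = (V_up−V_dn)/(S_up−S_dn) = (27.1816−54.9352)/(60.6816−32.9280) = -1.0000. V = [p*·27.1816 + (1−p*)·54.9352]/1.17 = 28.0568. B = V − Δ·S = 75.0968.
(2,1): S=86.6880. Δ = (V_up−V_dn)/(S_up−S_dn) = (4.2626−27.1816)/(111.8275−60.6816) = -0.4481. V = [p*·4.2626 + (1−p*)·27.1816]/1.17 = 7.6275. B = V − Δ·S = 46.4733.
(2,2): S=159.7536. Δ = (V_up−V_dn)/(S_up−S_dn) = (0.0000−4.2626)/(206.0821−111.8275) = -0.0452. V = [p*·0.0000 + (1−p*)·4.2626]/1.17 = 0.7410. B = V − Δ·S = 7.9658.
(1,0): S=67.2000. Δ = (V_up−V_dn)/(S_up−S_dn) = (7.6275−28.0568)/(86.6880−47.0400) = -0.5153. V = [p*·7.6275 + (1−p*)·28.0568]/1.17 = 10.0706. B = V − Δ·S = 44.6966.
(1,1): S=123.8400. Δ = (V_up−V_dn)/(S_up−S_dn) = (0.7410−7.6275)/(159.7536−86.6880) = -0.0943. V = [p*·0.7410 + (1−p*)·7.6275]/1.17 = 1.8305. B = V − Δ·S = 13.5024.
(0,0): S=96.0000. Δ = (V_up−V_dn)/(S_up−S_dn) = (1.8305−10.0706)/(123.8400−67.2000) = -0.1455. V = [p*·1.8305 + (1−p*)·10.0706]/1.17 = 2.9969. B = V − Δ·S = 16.9632.
Root portfolio cost Δ·96+B reproduces V0=2.9969.

(0,0): Delta=-0.1455 Bond=16.9632
(1,0): Delta=-0.5153 Bond=44.6966
(1,1): Delta=-0.0943 Bond=13.5024
(2,0): Delta=-1.0000 Bond=75.0968
(2,1): Delta=-0.4481 Bond=46.4733
(2,2): Delta=-0.0452 Bond=7.9658
(3,0): Delta=-1.0000 Bond=87.8632
(3,1): Delta=-1.0000 Bond=87.8632
(3,2): Delta=-0.3716 Bond=45.8232
(3,3): Delta=0.0000 Bond=0.0000
V0=2.9969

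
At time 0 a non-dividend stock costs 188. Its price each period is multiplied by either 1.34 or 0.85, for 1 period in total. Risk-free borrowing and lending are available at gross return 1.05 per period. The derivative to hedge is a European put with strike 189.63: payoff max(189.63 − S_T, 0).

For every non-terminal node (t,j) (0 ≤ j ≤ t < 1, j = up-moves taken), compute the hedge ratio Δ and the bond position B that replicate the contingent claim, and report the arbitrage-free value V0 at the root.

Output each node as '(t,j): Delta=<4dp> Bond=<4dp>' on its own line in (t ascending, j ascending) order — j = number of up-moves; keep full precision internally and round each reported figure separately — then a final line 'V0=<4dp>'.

Since d<R<u, set p* = (R−d)/(u−d) = 0.4082; price each node as the discounted p*-expectation of its children.
At expiry t=1: V(1,0)=29.8300, V(1,1)=0.0000
Node (0,0) S=188.0000: V=(p*·0.0000+(1−p*)·29.8300)/1.05=16.8138; Δ=(0.0000−29.8300)/(251.9200−159.8000)=-0.3238; B=V−Δ·S=77.6914
The time-0 hedge costs 16.8138, which is the no-arbitrage price.

(0,0): Delta=-0.3238 Bond=77.6914
V0=16.8138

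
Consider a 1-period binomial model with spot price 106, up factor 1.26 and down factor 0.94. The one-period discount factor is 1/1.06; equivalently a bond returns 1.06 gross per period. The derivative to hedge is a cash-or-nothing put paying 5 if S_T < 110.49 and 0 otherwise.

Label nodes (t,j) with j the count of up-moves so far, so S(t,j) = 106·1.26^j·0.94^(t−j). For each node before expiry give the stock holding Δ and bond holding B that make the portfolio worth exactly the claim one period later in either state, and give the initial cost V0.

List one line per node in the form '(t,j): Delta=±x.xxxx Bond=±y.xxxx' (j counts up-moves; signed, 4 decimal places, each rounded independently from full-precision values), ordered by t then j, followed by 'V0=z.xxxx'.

(0,0): Delta=-0.1474 Bond=18.5731
V0=2.9481

Under the risk-neutral measure, an up-move has probability p* = (R−d)/(u−d) = 0.3750 and values discount at R = 1.06.
Payoff layer (t=1): V(1,0)=5.0000, V(1,1)=0.0000
  t=0,j=0: stock 106.0000 → up 133.5600 (V=0.0000), down 99.6400 (V=5.0000). Price 2.9481; hedge Δ=-0.1474, bond B=18.5731.
Check: Δ(0,0)·S0 + B(0,0) = 2.9481 = V0.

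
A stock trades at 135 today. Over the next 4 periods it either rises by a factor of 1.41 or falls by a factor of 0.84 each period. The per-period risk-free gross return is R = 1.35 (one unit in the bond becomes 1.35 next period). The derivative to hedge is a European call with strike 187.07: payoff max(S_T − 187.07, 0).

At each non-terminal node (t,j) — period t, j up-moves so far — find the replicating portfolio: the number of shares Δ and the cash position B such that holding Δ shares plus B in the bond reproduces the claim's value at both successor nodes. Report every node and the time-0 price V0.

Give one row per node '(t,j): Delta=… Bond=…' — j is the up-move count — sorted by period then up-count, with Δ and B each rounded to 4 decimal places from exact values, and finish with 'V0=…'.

No-arbitrage ⇒ martingale measure with p* = (R−d)/(u−d) = 0.8947.
Terminal values V(4,·): V(4,0)=0.0000, V(4,1)=0.0000, V(4,2)=2.3085, V(4,3)=130.8153, V(4,4)=346.5231
  t=3,j=0: stock 80.0150 → up 112.8212 (V=0.0000), down 67.2126 (V=0.0000). Price 0.0000; hedge Δ=0.0000, bond B=0.0000.
  t=3,j=1: stock 134.3110 → up 189.3785 (V=2.3085), down 112.8212 (V=0.0000). Price 1.5300; hedge Δ=0.0302, bond B=-2.5199.
  t=3,j=2: stock 225.4505 → up 317.8853 (V=130.8153), down 189.3785 (V=2.3085). Price 86.8802; hedge Δ=1.0000, bond B=-138.5704.
  t=3,j=3: stock 378.4348 → up 533.5931 (V=346.5231), down 317.8853 (V=130.8153). Price 239.8645; hedge Δ=1.0000, bond B=-138.5704.
  t=2,j=0: stock 95.2560 → up 134.3110 (V=1.5300), down 80.0150 (V=0.0000). Price 1.0140; hedge Δ=0.0282, bond B=-1.6701.
  t=2,j=1: stock 159.8940 → up 225.4505 (V=86.8802), down 134.3110 (V=1.5300). Price 57.7007; hedge Δ=0.9365, bond B=-92.0365.
  t=2,j=2: stock 268.3935 → up 378.4348 (V=239.8645), down 225.4505 (V=86.8802). Price 165.7488; hedge Δ=1.0000, bond B=-102.6447.
  t=1,j=0: stock 113.4000 → up 159.8940 (V=57.7007), down 95.2560 (V=1.0140). Price 38.3212; hedge Δ=0.8770, bond B=-61.1291.
  t=1,j=1: stock 190.3500 → up 268.3935 (V=165.7488), down 159.8940 (V=57.7007). Price 114.3521; hedge Δ=0.9958, bond B=-75.2060.
  t=0,j=0: stock 135.0000 → up 190.3500 (V=114.3521), down 113.4000 (V=38.3212). Price 78.7769; hedge Δ=0.9881, bond B=-54.6105.
Each (Δ,B) replicates both successor values, so the strategy is self-financing and V0 is arbitrage-free.

(0,0): Delta=0.9881 Bond=-54.6105
(1,0): Delta=0.8770 Bond=-61.1291
(1,1): Delta=0.9958 Bond=-75.2060
(2,0): Delta=0.0282 Bond=-1.6701
(2,1): Delta=0.9365 Bond=-92.0365
(2,2): Delta=1.0000 Bond=-102.6447
(3,0): Delta=0.0000 Bond=0.0000
(3,1): Delta=0.0302 Bond=-2.5199
(3,2): Delta=1.0000 Bond=-138.5704
(3,3): Delta=1.0000 Bond=-138.5704
V0=78.7769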